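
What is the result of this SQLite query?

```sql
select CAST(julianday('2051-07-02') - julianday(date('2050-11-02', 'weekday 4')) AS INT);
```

241

`weekday 4` advances to the next Thursday; 2050-11-02 is a Wednesday, so it moves forward to 2050-11-03.
27 days remain in November 2050 after the 3rd (30 − 3).
Full months from December 2050 through June 2051 contribute their day counts.
Then 2 days into July 2051.
Total: 27 + 31 + 31 + 28 + 31 + 30 + 31 + 30 + 2 = 241.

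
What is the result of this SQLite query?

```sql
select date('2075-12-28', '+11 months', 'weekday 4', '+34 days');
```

2077-01-06

Adding +11 months to 2075-12-28 gives 2076-11-28.
`weekday 4` advances to the next Thursday; 2076-11-28 is a Saturday, so it moves forward to 2076-12-03.
December 2076 has 31 days; 28 remain after the 3rd, so 29 days reach 2077-01-01.
Advancing 5 more days within January lands on 2077-01-06.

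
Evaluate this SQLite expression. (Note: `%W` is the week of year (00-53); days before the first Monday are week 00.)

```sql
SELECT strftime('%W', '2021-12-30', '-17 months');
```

30

First apply '-17 months': 2021-12-30 → 2020-07-30.
2020-07-30 is a Thursday. SQLite's %W counts Mondays since the year started; the result is 30.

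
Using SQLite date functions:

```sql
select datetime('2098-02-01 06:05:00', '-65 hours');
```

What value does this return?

2098-01-29 13:05:00

-65 hours from 2098-02-01 06:05:00 is 2098-01-29 13:05:00 (crosses midnight).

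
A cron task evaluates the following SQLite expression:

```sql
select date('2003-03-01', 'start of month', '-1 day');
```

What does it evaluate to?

2003-02-28

`start of month` rewinds 2003-03-01 to 2003-03-01.
Going back 1 day from 2003-03-01 reaches 2003-02-28 (last day of February, 28 days).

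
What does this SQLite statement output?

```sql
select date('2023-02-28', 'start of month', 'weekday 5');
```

2023-02-03

`start of month` rewinds 2023-02-28 to 2023-02-01.
`weekday 5` advances to the next Friday; 2023-02-01 is a Wednesday, so it moves forward to 2023-02-03.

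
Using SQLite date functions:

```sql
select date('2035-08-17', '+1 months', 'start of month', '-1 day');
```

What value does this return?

2035-08-31

Adding +1 month to 2035-08-17 gives 2035-09-17.
`start of month` rewinds 2035-09-17 to 2035-09-01.
Going back 1 day from 2035-09-01 reaches 2035-08-31 (last day of August, 31 days).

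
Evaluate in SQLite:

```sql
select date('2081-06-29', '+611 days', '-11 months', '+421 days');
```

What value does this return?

Applying '+611 days' to 2081-06-29: counting 611 days forward gives 2083-03-02.
Adding -11 months to 2083-03-02 gives 2082-04-02.
Applying '+421 days' to 2082-04-02: counting 421 days forward gives 2083-05-28.

2083-05-28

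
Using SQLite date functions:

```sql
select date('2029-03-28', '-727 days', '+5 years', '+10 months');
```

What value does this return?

2033-02-01

Applying '-727 days' to 2029-03-28: counting 727 days back gives 2027-04-01.
Adding +5 years to 2027-04-01 gives 2032-04-01.
Adding +10 months to 2032-04-01 gives 2033-02-01.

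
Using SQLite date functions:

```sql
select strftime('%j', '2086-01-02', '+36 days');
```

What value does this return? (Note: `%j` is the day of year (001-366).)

First apply '+36 days': 2086-01-02 → 2086-02-07.
Day-of-year for 2086-02-07: days since 2086-01-01 inclusive = 38, zero-padded to 038.

038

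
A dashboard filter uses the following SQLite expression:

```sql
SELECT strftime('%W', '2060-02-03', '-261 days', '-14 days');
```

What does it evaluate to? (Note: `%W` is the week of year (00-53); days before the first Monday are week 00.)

17

First apply '-261 days', '-14 days': 2060-02-03 → 2059-05-04.
2059-05-04 is a Sunday. SQLite's %W counts Mondays since the year started; the result is 17.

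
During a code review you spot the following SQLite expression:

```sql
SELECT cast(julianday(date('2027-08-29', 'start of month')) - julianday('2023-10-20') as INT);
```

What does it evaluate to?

1381

`start of month` rewinds 2027-08-29 to 2027-08-01.
11 days remain in October 2023 after the 20th (31 − 20).
Full months from November 2023 through July 2027 contribute their day counts.
Then 1 day into August 2027.
Total: 11 + 30 + 31 + 31 + 29 + 31 + 30 + 31 + 30 + 31 + 31 + 30 + 31 + 30 + 31 + 31 + 28 + 31 + 30 + 31 + 30 + 31 + 31 + 30 + 31 + 30 + 31 + 31 + 28 + 31 + 30 + 31 + 30 + 31 + 31 + 30 + 31 + 30 + 31 + 31 + 28 + 31 + 30 + 31 + 30 + 31 + 1 = 1381.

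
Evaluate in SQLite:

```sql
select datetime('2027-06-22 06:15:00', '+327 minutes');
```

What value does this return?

327 minutes = 5h 27m; +327 minutes from 2027-06-22 06:15:00 is 2027-06-22 11:42:00.

2027-06-22 11:42:00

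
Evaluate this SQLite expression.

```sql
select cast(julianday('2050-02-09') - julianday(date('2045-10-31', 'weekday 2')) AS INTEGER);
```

`weekday 2` advances to the next Tuesday; 2045-10-31 is already a Tuesday, so it stays at 2045-10-31.
0 days remain in October 2045 after the 31st (31 − 31).
Full months from November 2045 through January 2050 contribute their day counts.
Then 9 days into February 2050.
Total: 0 + 30 + 31 + 31 + 28 + 31 + 30 + 31 + 30 + 31 + 31 + 30 + 31 + 30 + 31 + 31 + 28 + 31 + 30 + 31 + 30 + 31 + 31 + 30 + 31 + 30 + 31 + 31 + 29 + 31 + 30 + 31 + 30 + 31 + 31 + 30 + 31 + 30 + 31 + 31 + 28 + 31 + 30 + 31 + 30 + 31 + 31 + 30 + 31 + 30 + 31 + 31 + 9 = 1562.

1562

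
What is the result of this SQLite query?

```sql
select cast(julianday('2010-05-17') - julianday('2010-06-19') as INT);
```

-33

14 days remain in May 2010 after the 17th (31 − 17).
Then 19 days into June 2010.
Total: 14 + 19 = 33.
The subtraction is earlier − later, so the result is −33 → -33.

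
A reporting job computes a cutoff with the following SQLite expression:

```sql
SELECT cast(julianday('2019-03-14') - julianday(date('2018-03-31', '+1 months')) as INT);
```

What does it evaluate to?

Adding +1 month to 2018-03-31 targets 2018-04-31. April 2018 has only 30 days, so SQLite normalizes the 1-day overflow forward to 2018-05-01.
30 days remain in May 2018 after the 1st (31 − 1).
Full months from June 2018 through February 2019 contribute their day counts.
Then 14 days into March 2019.
Total: 30 + 30 + 31 + 31 + 30 + 31 + 30 + 31 + 31 + 28 + 14 = 317.

317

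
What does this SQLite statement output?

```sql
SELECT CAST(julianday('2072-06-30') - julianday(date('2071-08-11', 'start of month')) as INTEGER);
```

334

`start of month` rewinds 2071-08-11 to 2071-08-01.
30 days remain in August 2071 after the 1st (31 − 1).
Full months from September 2071 through May 2072 contribute their day counts.
Then 30 days into June 2072.
Total: 30 + 30 + 31 + 30 + 31 + 31 + 29 + 31 + 30 + 31 + 30 = 334.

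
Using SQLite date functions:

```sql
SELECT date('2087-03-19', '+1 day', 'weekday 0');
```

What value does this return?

Advancing 1 more day within March lands on 2087-03-20.
`weekday 0` advances to the next Sunday; 2087-03-20 is a Thursday, so it moves forward to 2087-03-23.

2087-03-23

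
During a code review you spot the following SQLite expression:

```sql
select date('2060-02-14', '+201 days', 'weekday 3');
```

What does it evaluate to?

Applying '+201 days' to 2060-02-14: counting 201 days forward gives 2060-09-02.
`weekday 3` advances to the next Wednesday; 2060-09-02 is a Thursday, so it moves forward to 2060-09-08.

2060-09-08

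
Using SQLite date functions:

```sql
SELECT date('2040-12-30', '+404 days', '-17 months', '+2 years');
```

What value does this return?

2042-09-07

Applying '+404 days' to 2040-12-30: counting 404 days forward gives 2042-02-07.
Adding -17 months to 2042-02-07 gives 2040-09-07.
Adding +2 years to 2040-09-07 gives 2042-09-07.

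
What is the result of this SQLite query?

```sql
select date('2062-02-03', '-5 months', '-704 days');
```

Adding -5 months to 2062-02-03 gives 2061-09-03.
Applying '-704 days' to 2061-09-03: counting 704 days back gives 2059-09-30.

2059-09-30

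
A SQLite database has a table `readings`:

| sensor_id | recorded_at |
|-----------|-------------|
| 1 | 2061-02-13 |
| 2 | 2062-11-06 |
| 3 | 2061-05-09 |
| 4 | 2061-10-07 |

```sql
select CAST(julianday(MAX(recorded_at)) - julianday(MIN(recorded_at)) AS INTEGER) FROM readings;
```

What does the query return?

MIN = 2061-02-13, MAX = 2062-11-06.
15 days remain in February 2061 after the 13th (28 − 13).
Full months from March 2061 through October 2062 contribute their day counts.
Then 6 days into November 2062.
Total: 15 + 31 + 30 + 31 + 30 + 31 + 31 + 30 + 31 + 30 + 31 + 31 + 28 + 31 + 30 + 31 + 30 + 31 + 31 + 30 + 31 + 6 = 631.

631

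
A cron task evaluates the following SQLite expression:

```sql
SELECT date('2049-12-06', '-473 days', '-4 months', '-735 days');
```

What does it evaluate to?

2046-04-16

Applying '-473 days' to 2049-12-06: counting 473 days back gives 2048-08-20.
Adding -4 months to 2048-08-20 gives 2048-04-20.
Applying '-735 days' to 2048-04-20: counting 735 days back gives 2046-04-16.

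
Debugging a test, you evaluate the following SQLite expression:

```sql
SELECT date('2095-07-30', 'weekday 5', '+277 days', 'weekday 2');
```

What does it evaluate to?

`weekday 5` advances to the next Friday; 2095-07-30 is a Saturday, so it moves forward to 2095-08-05.
Applying '+277 days' to 2095-08-05: counting 277 days forward gives 2096-05-08.
`weekday 2` advances to the next Tuesday; 2096-05-08 is already a Tuesday, so it stays at 2096-05-08.

2096-05-08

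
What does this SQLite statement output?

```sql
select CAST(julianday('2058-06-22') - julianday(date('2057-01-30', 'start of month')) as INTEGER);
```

537

`start of month` rewinds 2057-01-30 to 2057-01-01.
30 days remain in January 2057 after the 1st (31 − 1).
Full months from February 2057 through May 2058 contribute their day counts.
Then 22 days into June 2058.
Total: 30 + 28 + 31 + 30 + 31 + 30 + 31 + 31 + 30 + 31 + 30 + 31 + 31 + 28 + 31 + 30 + 31 + 22 = 537.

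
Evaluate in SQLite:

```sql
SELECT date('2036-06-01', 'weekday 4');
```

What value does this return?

`weekday 4` advances to the next Thursday; 2036-06-01 is a Sunday, so it moves forward to 2036-06-05.

2036-06-05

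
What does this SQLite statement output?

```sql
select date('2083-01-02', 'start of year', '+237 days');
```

2083-08-26

`start of year` rewinds 2083-01-02 to 2083-01-01.
Applying '+237 days' to 2083-01-01: counting 237 days forward gives 2083-08-26.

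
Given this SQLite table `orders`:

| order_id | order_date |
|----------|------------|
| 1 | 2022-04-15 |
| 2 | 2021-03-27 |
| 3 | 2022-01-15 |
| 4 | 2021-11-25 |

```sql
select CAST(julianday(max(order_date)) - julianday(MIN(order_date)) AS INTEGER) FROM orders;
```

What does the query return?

MIN = 2021-03-27, MAX = 2022-04-15.
4 days remain in March 2021 after the 27th (31 − 27).
Full months from April 2021 through March 2022 contribute their day counts.
Then 15 days into April 2022.
Total: 4 + 30 + 31 + 30 + 31 + 31 + 30 + 31 + 30 + 31 + 31 + 28 + 31 + 15 = 384.

384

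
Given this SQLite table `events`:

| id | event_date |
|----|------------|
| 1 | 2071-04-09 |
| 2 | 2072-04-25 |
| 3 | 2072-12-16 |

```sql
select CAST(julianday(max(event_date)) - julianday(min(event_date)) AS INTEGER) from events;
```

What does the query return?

MIN = 2071-04-09, MAX = 2072-12-16.
21 days remain in April 2071 after the 9th (30 − 9).
Full months from May 2071 through November 2072 contribute their day counts.
Then 16 days into December 2072.
Total: 21 + 31 + 30 + 31 + 31 + 30 + 31 + 30 + 31 + 31 + 29 + 31 + 30 + 31 + 30 + 31 + 31 + 30 + 31 + 30 + 16 = 617.

617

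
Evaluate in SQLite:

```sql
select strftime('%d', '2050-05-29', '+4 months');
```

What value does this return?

29

First apply '+4 months': 2050-05-29 → 2050-09-29.
`%d` extracts the 2-digit day of month: 29.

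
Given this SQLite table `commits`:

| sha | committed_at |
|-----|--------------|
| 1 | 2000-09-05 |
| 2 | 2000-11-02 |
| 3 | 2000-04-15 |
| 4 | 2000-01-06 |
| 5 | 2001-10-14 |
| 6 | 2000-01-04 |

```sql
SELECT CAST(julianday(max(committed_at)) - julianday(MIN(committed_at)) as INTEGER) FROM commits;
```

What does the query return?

649

MIN = 2000-01-04, MAX = 2001-10-14.
27 days remain in January 2000 after the 4th (31 − 4).
Full months from February 2000 through September 2001 contribute their day counts.
Then 14 days into October 2001.
Total: 27 + 29 + 31 + 30 + 31 + 30 + 31 + 31 + 30 + 31 + 30 + 31 + 31 + 28 + 31 + 30 + 31 + 30 + 31 + 31 + 30 + 14 = 649.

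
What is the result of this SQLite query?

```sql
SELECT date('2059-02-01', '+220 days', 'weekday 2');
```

Applying '+220 days' to 2059-02-01: counting 220 days forward gives 2059-09-09.
`weekday 2` advances to the next Tuesday; 2059-09-09 is already a Tuesday, so it stays at 2059-09-09.

2059-09-09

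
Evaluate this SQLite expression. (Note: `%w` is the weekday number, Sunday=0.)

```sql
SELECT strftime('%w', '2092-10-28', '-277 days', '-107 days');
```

First apply '-277 days', '-107 days': 2092-10-28 → 2091-10-10.
2091-10-10 is a Wednesday; with Sunday=0 that is 3.

3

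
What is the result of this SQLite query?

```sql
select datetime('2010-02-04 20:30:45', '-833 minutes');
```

2010-02-04 06:37:45

833 minutes = 13h 53m; -833 minutes from 2010-02-04 20:30:45 is 2010-02-04 06:37:45.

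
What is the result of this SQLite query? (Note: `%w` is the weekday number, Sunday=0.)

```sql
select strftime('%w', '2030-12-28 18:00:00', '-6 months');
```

First apply '-6 months': 2030-12-28 18:00:00 → 2030-06-28 18:00:00.
2030-06-28 is a Friday; with Sunday=0 that is 5.

5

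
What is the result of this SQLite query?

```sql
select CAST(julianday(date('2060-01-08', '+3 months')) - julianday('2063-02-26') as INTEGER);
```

Adding +3 months to 2060-01-08 gives 2060-04-08.
22 days remain in April 2060 after the 8th (30 − 8).
Full months from May 2060 through January 2063 contribute their day counts.
Then 26 days into February 2063.
Total: 22 + 31 + 30 + 31 + 31 + 30 + 31 + 30 + 31 + 31 + 28 + 31 + 30 + 31 + 30 + 31 + 31 + 30 + 31 + 30 + 31 + 31 + 28 + 31 + 30 + 31 + 30 + 31 + 31 + 30 + 31 + 30 + 31 + 31 + 26 = 1054.
The subtraction is earlier − later, so the result is −1054 → -1054.

-1054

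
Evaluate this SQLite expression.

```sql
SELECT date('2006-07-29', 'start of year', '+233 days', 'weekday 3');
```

2006-08-23

`start of year` rewinds 2006-07-29 to 2006-01-01.
Applying '+233 days' to 2006-01-01: counting 233 days forward gives 2006-08-22.
`weekday 3` advances to the next Wednesday; 2006-08-22 is a Tuesday, so it moves forward to 2006-08-23.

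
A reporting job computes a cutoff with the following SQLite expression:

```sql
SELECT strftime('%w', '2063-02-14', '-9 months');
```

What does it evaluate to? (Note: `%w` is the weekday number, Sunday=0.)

0

First apply '-9 months': 2063-02-14 → 2062-05-14.
2062-05-14 is a Sunday; with Sunday=0 that is 0.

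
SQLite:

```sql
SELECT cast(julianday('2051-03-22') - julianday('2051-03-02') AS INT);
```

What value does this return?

20

Both dates are in March 2051: 22 − 2 = 20.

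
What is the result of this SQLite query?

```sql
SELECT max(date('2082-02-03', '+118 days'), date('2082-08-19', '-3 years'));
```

date('2082-02-03', '+118 days') → 2082-06-01.
date('2082-08-19', '-3 years') → 2079-08-19.
Later of the two is 2082-06-01.

2082-06-01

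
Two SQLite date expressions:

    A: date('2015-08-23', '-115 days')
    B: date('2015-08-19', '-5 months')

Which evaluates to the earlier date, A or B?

A = 2015-04-30.
B = 2015-03-19.
B is earlier.

B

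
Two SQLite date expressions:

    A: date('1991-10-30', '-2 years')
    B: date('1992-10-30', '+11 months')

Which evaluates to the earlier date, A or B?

A = 1989-10-30.
B = 1993-09-30.
A is earlier.

A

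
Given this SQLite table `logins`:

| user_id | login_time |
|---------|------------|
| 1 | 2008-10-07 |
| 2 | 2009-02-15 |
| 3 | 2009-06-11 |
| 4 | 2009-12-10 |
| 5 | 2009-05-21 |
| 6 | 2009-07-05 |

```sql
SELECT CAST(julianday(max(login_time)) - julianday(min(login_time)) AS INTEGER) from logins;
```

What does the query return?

MIN = 2008-10-07, MAX = 2009-12-10.
24 days remain in October 2008 after the 7th (31 − 7).
Full months from November 2008 through November 2009 contribute their day counts.
Then 10 days into December 2009.
Total: 24 + 30 + 31 + 31 + 28 + 31 + 30 + 31 + 30 + 31 + 31 + 30 + 31 + 30 + 10 = 429.

429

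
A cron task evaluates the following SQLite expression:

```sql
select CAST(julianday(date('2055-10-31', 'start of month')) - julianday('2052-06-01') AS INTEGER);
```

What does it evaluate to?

`start of month` rewinds 2055-10-31 to 2055-10-01.
29 days remain in June 2052 after the 1st (30 − 1).
Full months from July 2052 through September 2055 contribute their day counts.
Then 1 day into October 2055.
Total: 29 + 31 + 31 + 30 + 31 + 30 + 31 + 31 + 28 + 31 + 30 + 31 + 30 + 31 + 31 + 30 + 31 + 30 + 31 + 31 + 28 + 31 + 30 + 31 + 30 + 31 + 31 + 30 + 31 + 30 + 31 + 31 + 28 + 31 + 30 + 31 + 30 + 31 + 31 + 30 + 1 = 1217.

1217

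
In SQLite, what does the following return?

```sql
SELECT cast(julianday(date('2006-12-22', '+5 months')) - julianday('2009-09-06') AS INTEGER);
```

-838

Adding +5 months to 2006-12-22 gives 2007-05-22.
9 days remain in May 2007 after the 22nd (31 − 22).
Full months from June 2007 through August 2009 contribute their day counts.
Then 6 days into September 2009.
Total: 9 + 30 + 31 + 31 + 30 + 31 + 30 + 31 + 31 + 29 + 31 + 30 + 31 + 30 + 31 + 31 + 30 + 31 + 30 + 31 + 31 + 28 + 31 + 30 + 31 + 30 + 31 + 31 + 6 = 838.
The subtraction is earlier − later, so the result is −838 → -838.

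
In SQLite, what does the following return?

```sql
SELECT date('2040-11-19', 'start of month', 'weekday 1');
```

2040-11-05

`start of month` rewinds 2040-11-19 to 2040-11-01.
`weekday 1` advances to the next Monday; 2040-11-01 is a Thursday, so it moves forward to 2040-11-05.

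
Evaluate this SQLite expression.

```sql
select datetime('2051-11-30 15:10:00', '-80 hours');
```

-80 hours from 2051-11-30 15:10:00 is 2051-11-27 07:10:00 (crosses midnight).

2051-11-27 07:10:00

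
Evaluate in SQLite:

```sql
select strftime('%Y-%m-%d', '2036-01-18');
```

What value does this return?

2036-01-18

`%Y-%m-%d` extracts the ISO date: 2036-01-18.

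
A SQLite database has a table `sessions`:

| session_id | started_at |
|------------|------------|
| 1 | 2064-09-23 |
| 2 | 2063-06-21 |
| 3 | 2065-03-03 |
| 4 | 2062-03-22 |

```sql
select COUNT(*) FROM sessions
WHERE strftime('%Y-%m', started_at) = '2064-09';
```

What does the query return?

Rows with year-month 2064-09: 2064-09-23 → 1.

1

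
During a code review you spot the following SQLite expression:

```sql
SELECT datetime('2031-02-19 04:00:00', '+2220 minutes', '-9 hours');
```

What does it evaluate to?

2220 minutes = 37h 0m; +2220 minutes from 2031-02-19 04:00:00 is 2031-02-20 17:00:00 (crosses midnight).
-9 hours from 2031-02-20 17:00:00 is 2031-02-20 08:00:00.

2031-02-20 08:00:00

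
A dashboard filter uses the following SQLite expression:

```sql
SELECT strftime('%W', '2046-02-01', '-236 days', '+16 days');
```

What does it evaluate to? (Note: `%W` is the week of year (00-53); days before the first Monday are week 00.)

26

First apply '-236 days', '+16 days': 2046-02-01 → 2045-06-26.
2045-06-26 is a Monday. SQLite's %W counts Mondays since the year started; the result is 26.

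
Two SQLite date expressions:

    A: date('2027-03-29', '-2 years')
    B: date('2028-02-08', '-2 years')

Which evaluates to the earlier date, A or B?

A

A = 2025-03-29.
B = 2026-02-08.
A is earlier.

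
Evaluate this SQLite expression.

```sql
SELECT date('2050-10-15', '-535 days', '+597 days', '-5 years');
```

Applying '-535 days' to 2050-10-15: counting 535 days back gives 2049-04-28.
Applying '+597 days' to 2049-04-28: counting 597 days forward gives 2050-12-16.
Adding -5 years to 2050-12-16 gives 2045-12-16.

2045-12-16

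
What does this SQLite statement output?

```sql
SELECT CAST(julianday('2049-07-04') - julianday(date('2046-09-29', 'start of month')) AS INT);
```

`start of month` rewinds 2046-09-29 to 2046-09-01.
29 days remain in September 2046 after the 1st (30 − 1).
Full months from October 2046 through June 2049 contribute their day counts.
Then 4 days into July 2049.
Total: 29 + 31 + 30 + 31 + 31 + 28 + 31 + 30 + 31 + 30 + 31 + 31 + 30 + 31 + 30 + 31 + 31 + 29 + 31 + 30 + 31 + 30 + 31 + 31 + 30 + 31 + 30 + 31 + 31 + 28 + 31 + 30 + 31 + 30 + 4 = 1037.

1037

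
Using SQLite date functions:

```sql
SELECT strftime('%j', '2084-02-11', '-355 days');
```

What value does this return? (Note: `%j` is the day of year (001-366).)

052

First apply '-355 days': 2084-02-11 → 2083-02-21.
Day-of-year for 2083-02-21: days since 2083-01-01 inclusive = 52, zero-padded to 052.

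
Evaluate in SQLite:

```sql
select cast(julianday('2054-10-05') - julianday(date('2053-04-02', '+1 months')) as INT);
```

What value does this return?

Adding +1 month to 2053-04-02 gives 2053-05-02.
29 days remain in May 2053 after the 2nd (31 − 2).
Full months from June 2053 through September 2054 contribute their day counts.
Then 5 days into October 2054.
Total: 29 + 30 + 31 + 31 + 30 + 31 + 30 + 31 + 31 + 28 + 31 + 30 + 31 + 30 + 31 + 31 + 30 + 5 = 521.

521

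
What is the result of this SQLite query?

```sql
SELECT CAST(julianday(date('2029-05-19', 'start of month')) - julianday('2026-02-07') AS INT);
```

`start of month` rewinds 2029-05-19 to 2029-05-01.
21 days remain in February 2026 after the 7th (28 − 7).
Full months from March 2026 through April 2029 contribute their day counts.
Then 1 day into May 2029.
Total: 21 + 31 + 30 + 31 + 30 + 31 + 31 + 30 + 31 + 30 + 31 + 31 + 28 + 31 + 30 + 31 + 30 + 31 + 31 + 30 + 31 + 30 + 31 + 31 + 29 + 31 + 30 + 31 + 30 + 31 + 31 + 30 + 31 + 30 + 31 + 31 + 28 + 31 + 30 + 1 = 1179.

1179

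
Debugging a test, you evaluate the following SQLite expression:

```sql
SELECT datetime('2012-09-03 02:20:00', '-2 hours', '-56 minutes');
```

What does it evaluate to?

-2 hours from 2012-09-03 02:20:00 is 2012-09-03 00:20:00.
-56 minutes from 2012-09-03 00:20:00 is 2012-09-02 23:24:00.

2012-09-02 23:24:00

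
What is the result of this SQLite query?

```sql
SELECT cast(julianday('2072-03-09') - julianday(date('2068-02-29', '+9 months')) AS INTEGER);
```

Adding +9 months to 2068-02-29 gives 2068-11-29.
1 day remains in November 2068 after the 29th (30 − 29).
Full months from December 2068 through February 2072 contribute their day counts.
Then 9 days into March 2072.
Total: 1 + 31 + 31 + 28 + 31 + 30 + 31 + 30 + 31 + 31 + 30 + 31 + 30 + 31 + 31 + 28 + 31 + 30 + 31 + 30 + 31 + 31 + 30 + 31 + 30 + 31 + 31 + 28 + 31 + 30 + 31 + 30 + 31 + 31 + 30 + 31 + 30 + 31 + 31 + 29 + 9 = 1196.

1196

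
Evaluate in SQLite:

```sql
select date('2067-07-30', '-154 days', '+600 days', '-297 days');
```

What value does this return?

2067-12-26

Applying '-154 days' to 2067-07-30: counting 154 days back gives 2067-02-26.
Applying '+600 days' to 2067-02-26: counting 600 days forward gives 2068-10-18.
Applying '-297 days' to 2068-10-18: counting 297 days back gives 2067-12-26.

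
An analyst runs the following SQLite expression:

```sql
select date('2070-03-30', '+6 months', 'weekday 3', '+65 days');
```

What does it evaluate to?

Adding +6 months to 2070-03-30 gives 2070-09-30.
`weekday 3` advances to the next Wednesday; 2070-09-30 is a Tuesday, so it moves forward to 2070-10-01.
Applying '+65 days' to 2070-10-01: counting 65 days forward gives 2070-12-05.

2070-12-05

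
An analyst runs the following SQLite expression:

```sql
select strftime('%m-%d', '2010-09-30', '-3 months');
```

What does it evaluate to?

06-30

First apply '-3 months': 2010-09-30 → 2010-06-30.
`%m-%d` extracts the month-day: 06-30.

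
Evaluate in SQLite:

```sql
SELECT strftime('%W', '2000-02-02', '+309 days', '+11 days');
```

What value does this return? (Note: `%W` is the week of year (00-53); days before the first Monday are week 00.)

First apply '+309 days', '+11 days': 2000-02-02 → 2000-12-18.
2000-12-18 is a Monday. SQLite's %W counts Mondays since the year started; the result is 51.

51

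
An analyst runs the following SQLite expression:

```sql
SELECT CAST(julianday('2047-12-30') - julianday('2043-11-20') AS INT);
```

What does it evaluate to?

10 days remain in November 2043 after the 20th (30 − 20).
Full months from December 2043 through November 2047 contribute their day counts.
Then 30 days into December 2047.
Total: 10 + 31 + 31 + 29 + 31 + 30 + 31 + 30 + 31 + 31 + 30 + 31 + 30 + 31 + 31 + 28 + 31 + 30 + 31 + 30 + 31 + 31 + 30 + 31 + 30 + 31 + 31 + 28 + 31 + 30 + 31 + 30 + 31 + 31 + 30 + 31 + 30 + 31 + 31 + 28 + 31 + 30 + 31 + 30 + 31 + 31 + 30 + 31 + 30 + 30 = 1501.

1501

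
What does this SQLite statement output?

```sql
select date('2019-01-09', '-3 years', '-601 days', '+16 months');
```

2015-09-18

Adding -3 years to 2019-01-09 gives 2016-01-09.
Applying '-601 days' to 2016-01-09: counting 601 days back gives 2014-05-18.
Adding +16 months to 2014-05-18 gives 2015-09-18.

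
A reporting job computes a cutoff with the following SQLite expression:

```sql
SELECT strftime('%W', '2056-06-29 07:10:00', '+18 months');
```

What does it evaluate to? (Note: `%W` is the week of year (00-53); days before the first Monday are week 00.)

First apply '+18 months': 2056-06-29 07:10:00 → 2057-12-29 07:10:00.
2057-12-29 is a Saturday. SQLite's %W counts Mondays since the year started; the result is 52.

52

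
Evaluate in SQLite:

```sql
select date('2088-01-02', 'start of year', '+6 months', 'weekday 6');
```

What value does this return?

2088-07-03

`start of year` rewinds 2088-01-02 to 2088-01-01.
Adding +6 months to 2088-01-01 gives 2088-07-01.
`weekday 6` advances to the next Saturday; 2088-07-01 is a Thursday, so it moves forward to 2088-07-03.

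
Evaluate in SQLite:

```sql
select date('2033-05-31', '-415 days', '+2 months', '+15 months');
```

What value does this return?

Applying '-415 days' to 2033-05-31: counting 415 days back gives 2032-04-11.
Adding +2 months to 2032-04-11 gives 2032-06-11.
Adding +15 months to 2032-06-11 gives 2033-09-11.

2033-09-11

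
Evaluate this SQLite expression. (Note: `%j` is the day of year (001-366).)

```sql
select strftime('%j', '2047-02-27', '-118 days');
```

305

First apply '-118 days': 2047-02-27 → 2046-11-01.
Day-of-year for 2046-11-01: days since 2046-01-01 inclusive = 305, zero-padded to 305.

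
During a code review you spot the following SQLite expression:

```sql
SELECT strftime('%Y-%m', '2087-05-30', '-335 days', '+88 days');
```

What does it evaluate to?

2086-09

First apply '-335 days', '+88 days': 2087-05-30 → 2086-09-25.
`%Y-%m` extracts the year-month: 2086-09.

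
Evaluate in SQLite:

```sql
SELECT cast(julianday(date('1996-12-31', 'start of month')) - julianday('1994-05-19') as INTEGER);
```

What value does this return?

`start of month` rewinds 1996-12-31 to 1996-12-01.
12 days remain in May 1994 after the 19th (31 − 19).
Full months from June 1994 through November 1996 contribute their day counts.
Then 1 day into December 1996.
Total: 12 + 30 + 31 + 31 + 30 + 31 + 30 + 31 + 31 + 28 + 31 + 30 + 31 + 30 + 31 + 31 + 30 + 31 + 30 + 31 + 31 + 29 + 31 + 30 + 31 + 30 + 31 + 31 + 30 + 31 + 30 + 1 = 927.

927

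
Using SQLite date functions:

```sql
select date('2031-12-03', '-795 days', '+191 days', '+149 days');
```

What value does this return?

Applying '-795 days' to 2031-12-03: counting 795 days back gives 2029-09-29.
Applying '+191 days' to 2029-09-29: counting 191 days forward gives 2030-04-08.
Applying '+149 days' to 2030-04-08: counting 149 days forward gives 2030-09-04.

2030-09-04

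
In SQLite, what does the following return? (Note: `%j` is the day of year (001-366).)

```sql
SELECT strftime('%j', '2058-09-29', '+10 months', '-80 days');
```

First apply '+10 months', '-80 days': 2058-09-29 → 2059-05-10.
Day-of-year for 2059-05-10: days since 2059-01-01 inclusive = 130, zero-padded to 130.

130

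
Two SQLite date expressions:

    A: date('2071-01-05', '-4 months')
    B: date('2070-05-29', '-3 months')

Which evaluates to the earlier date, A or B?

B

A = 2070-09-05.
B = 2070-03-01.
B is earlier.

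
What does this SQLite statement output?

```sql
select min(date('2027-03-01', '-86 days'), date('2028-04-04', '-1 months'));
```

date('2027-03-01', '-86 days') → 2026-12-05.
date('2028-04-04', '-1 months') → 2028-03-04.
Earlier of the two is 2026-12-05.

2026-12-05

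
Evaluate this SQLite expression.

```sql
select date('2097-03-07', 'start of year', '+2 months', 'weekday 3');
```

`start of year` rewinds 2097-03-07 to 2097-01-01.
Adding +2 months to 2097-01-01 gives 2097-03-01.
`weekday 3` advances to the next Wednesday; 2097-03-01 is a Friday, so it moves forward to 2097-03-06.

2097-03-06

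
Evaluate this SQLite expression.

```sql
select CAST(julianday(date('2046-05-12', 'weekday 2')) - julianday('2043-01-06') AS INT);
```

`weekday 2` advances to the next Tuesday; 2046-05-12 is a Saturday, so it moves forward to 2046-05-15.
25 days remain in January 2043 after the 6th (31 − 6).
Full months from February 2043 through April 2046 contribute their day counts.
Then 15 days into May 2046.
Total: 25 + 28 + 31 + 30 + 31 + 30 + 31 + 31 + 30 + 31 + 30 + 31 + 31 + 29 + 31 + 30 + 31 + 30 + 31 + 31 + 30 + 31 + 30 + 31 + 31 + 28 + 31 + 30 + 31 + 30 + 31 + 31 + 30 + 31 + 30 + 31 + 31 + 28 + 31 + 30 + 15 = 1225.

1225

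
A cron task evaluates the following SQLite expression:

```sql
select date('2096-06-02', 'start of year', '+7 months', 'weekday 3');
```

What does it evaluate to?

2096-08-01

`start of year` rewinds 2096-06-02 to 2096-01-01.
Adding +7 months to 2096-01-01 gives 2096-08-01.
`weekday 3` advances to the next Wednesday; 2096-08-01 is already a Wednesday, so it stays at 2096-08-01.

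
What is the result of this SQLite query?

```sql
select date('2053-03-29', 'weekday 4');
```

`weekday 4` advances to the next Thursday; 2053-03-29 is a Saturday, so it moves forward to 2053-04-03.

2053-04-03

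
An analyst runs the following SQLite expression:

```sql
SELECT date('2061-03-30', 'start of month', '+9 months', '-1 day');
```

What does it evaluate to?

2061-11-30

`start of month` rewinds 2061-03-30 to 2061-03-01.
Adding +9 months to 2061-03-01 gives 2061-12-01.
Going back 1 day from 2061-12-01 reaches 2061-11-30 (last day of November, 30 days).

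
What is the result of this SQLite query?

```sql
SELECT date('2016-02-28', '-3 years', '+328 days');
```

Adding -3 years to 2016-02-28 gives 2013-02-28.
Applying '+328 days' to 2013-02-28: counting 328 days forward gives 2014-01-22.

2014-01-22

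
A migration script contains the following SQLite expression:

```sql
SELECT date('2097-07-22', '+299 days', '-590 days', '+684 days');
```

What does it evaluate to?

2098-08-19

Applying '+299 days' to 2097-07-22: counting 299 days forward gives 2098-05-17.
Applying '-590 days' to 2098-05-17: counting 590 days back gives 2096-10-04.
Applying '+684 days' to 2096-10-04: counting 684 days forward gives 2098-08-19.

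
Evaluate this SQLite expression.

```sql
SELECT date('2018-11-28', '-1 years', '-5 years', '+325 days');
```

2013-10-19

Adding -1 year to 2018-11-28 gives 2017-11-28.
Adding -5 years to 2017-11-28 gives 2012-11-28.
Applying '+325 days' to 2012-11-28: counting 325 days forward gives 2013-10-19.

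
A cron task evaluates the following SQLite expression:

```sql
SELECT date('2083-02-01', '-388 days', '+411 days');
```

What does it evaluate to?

Applying '-388 days' to 2083-02-01: counting 388 days back gives 2082-01-09.
Applying '+411 days' to 2082-01-09: counting 411 days forward gives 2083-02-24.

2083-02-24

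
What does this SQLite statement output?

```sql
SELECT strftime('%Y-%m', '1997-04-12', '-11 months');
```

First apply '-11 months': 1997-04-12 → 1996-05-12.
`%Y-%m` extracts the year-month: 1996-05.

1996-05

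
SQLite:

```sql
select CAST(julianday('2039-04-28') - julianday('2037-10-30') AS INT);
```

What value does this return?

545

1 day remains in October 2037 after the 30th (31 − 30).
Full months from November 2037 through March 2039 contribute their day counts.
Then 28 days into April 2039.
Total: 1 + 30 + 31 + 31 + 28 + 31 + 30 + 31 + 30 + 31 + 31 + 30 + 31 + 30 + 31 + 31 + 28 + 31 + 28 = 545.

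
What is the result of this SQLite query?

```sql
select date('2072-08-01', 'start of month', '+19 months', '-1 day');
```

`start of month` rewinds 2072-08-01 to 2072-08-01.
Adding +19 months to 2072-08-01 gives 2074-03-01.
Going back 1 day from 2074-03-01 reaches 2074-02-28 (last day of February, 28 days).

2074-02-28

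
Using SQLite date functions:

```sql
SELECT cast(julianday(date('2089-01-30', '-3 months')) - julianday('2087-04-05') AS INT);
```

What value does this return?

Adding -3 months to 2089-01-30 gives 2088-10-30.
25 days remain in April 2087 after the 5th (30 − 5).
Full months from May 2087 through September 2088 contribute their day counts.
Then 30 days into October 2088.
Total: 25 + 31 + 30 + 31 + 31 + 30 + 31 + 30 + 31 + 31 + 29 + 31 + 30 + 31 + 30 + 31 + 31 + 30 + 30 = 574.

574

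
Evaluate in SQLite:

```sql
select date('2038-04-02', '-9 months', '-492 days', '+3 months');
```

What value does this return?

2036-05-26

Adding -9 months to 2038-04-02 gives 2037-07-02.
Applying '-492 days' to 2037-07-02: counting 492 days back gives 2036-02-26.
Adding +3 months to 2036-02-26 gives 2036-05-26.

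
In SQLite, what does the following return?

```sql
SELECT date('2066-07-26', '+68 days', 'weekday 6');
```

Applying '+68 days' to 2066-07-26: counting 68 days forward gives 2066-10-02.
`weekday 6` advances to the next Saturday; 2066-10-02 is already a Saturday, so it stays at 2066-10-02.

2066-10-02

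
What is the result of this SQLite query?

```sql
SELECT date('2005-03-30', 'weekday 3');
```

2005-03-30

`weekday 3` advances to the next Wednesday; 2005-03-30 is already a Wednesday, so it stays at 2005-03-30.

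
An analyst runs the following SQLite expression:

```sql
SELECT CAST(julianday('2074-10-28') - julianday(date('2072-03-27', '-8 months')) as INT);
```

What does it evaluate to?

Adding -8 months to 2072-03-27 gives 2071-07-27.
4 days remain in July 2071 after the 27th (31 − 27).
Full months from August 2071 through September 2074 contribute their day counts.
Then 28 days into October 2074.
Total: 4 + 31 + 30 + 31 + 30 + 31 + 31 + 29 + 31 + 30 + 31 + 30 + 31 + 31 + 30 + 31 + 30 + 31 + 31 + 28 + 31 + 30 + 31 + 30 + 31 + 31 + 30 + 31 + 30 + 31 + 31 + 28 + 31 + 30 + 31 + 30 + 31 + 31 + 30 + 28 = 1189.

1189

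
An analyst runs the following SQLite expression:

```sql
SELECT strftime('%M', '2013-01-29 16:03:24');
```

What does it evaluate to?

03

`%M` extracts the 2-digit minute: 03.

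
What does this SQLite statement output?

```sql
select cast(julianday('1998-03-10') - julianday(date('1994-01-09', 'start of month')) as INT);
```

1529

`start of month` rewinds 1994-01-09 to 1994-01-01.
30 days remain in January 1994 after the 1st (31 − 1).
Full months from February 1994 through February 1998 contribute their day counts.
Then 10 days into March 1998.
Total: 30 + 28 + 31 + 30 + 31 + 30 + 31 + 31 + 30 + 31 + 30 + 31 + 31 + 28 + 31 + 30 + 31 + 30 + 31 + 31 + 30 + 31 + 30 + 31 + 31 + 29 + 31 + 30 + 31 + 30 + 31 + 31 + 30 + 31 + 30 + 31 + 31 + 28 + 31 + 30 + 31 + 30 + 31 + 31 + 30 + 31 + 30 + 31 + 31 + 28 + 10 = 1529.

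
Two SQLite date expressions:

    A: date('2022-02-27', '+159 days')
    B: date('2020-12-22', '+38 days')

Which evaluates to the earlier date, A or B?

A = 2022-08-05.
B = 2021-01-29.
B is earlier.

B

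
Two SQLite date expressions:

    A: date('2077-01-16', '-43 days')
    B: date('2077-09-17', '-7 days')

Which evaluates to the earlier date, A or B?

A

A = 2076-12-04.
B = 2077-09-10.
A is earlier.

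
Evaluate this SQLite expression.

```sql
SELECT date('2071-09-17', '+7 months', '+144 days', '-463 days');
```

2071-06-03

Adding +7 months to 2071-09-17 gives 2072-04-17.
Applying '+144 days' to 2072-04-17: counting 144 days forward gives 2072-09-08.
Applying '-463 days' to 2072-09-08: counting 463 days back gives 2071-06-03.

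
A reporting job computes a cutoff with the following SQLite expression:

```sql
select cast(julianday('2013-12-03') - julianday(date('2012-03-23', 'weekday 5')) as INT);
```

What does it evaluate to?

`weekday 5` advances to the next Friday; 2012-03-23 is already a Friday, so it stays at 2012-03-23.
8 days remain in March 2012 after the 23rd (31 − 23).
Full months from April 2012 through November 2013 contribute their day counts.
Then 3 days into December 2013.
Total: 8 + 30 + 31 + 30 + 31 + 31 + 30 + 31 + 30 + 31 + 31 + 28 + 31 + 30 + 31 + 30 + 31 + 31 + 30 + 31 + 30 + 3 = 620.

620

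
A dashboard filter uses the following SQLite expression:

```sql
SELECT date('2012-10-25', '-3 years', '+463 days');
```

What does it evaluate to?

Adding -3 years to 2012-10-25 gives 2009-10-25.
Applying '+463 days' to 2009-10-25: counting 463 days forward gives 2011-01-31.

2011-01-31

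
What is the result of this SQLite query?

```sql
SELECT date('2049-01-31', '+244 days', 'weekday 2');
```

2049-10-05

Applying '+244 days' to 2049-01-31: counting 244 days forward gives 2049-10-02.
`weekday 2` advances to the next Tuesday; 2049-10-02 is a Saturday, so it moves forward to 2049-10-05.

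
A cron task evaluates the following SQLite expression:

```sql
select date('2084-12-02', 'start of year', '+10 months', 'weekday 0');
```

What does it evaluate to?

`start of year` rewinds 2084-12-02 to 2084-01-01.
Adding +10 months to 2084-01-01 gives 2084-11-01.
`weekday 0` advances to the next Sunday; 2084-11-01 is a Wednesday, so it moves forward to 2084-11-05.

2084-11-05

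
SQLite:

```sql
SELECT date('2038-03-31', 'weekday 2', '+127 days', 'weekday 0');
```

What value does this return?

2038-08-15

`weekday 2` advances to the next Tuesday; 2038-03-31 is a Wednesday, so it moves forward to 2038-04-06.
Applying '+127 days' to 2038-04-06: counting 127 days forward gives 2038-08-11.
`weekday 0` advances to the next Sunday; 2038-08-11 is a Wednesday, so it moves forward to 2038-08-15.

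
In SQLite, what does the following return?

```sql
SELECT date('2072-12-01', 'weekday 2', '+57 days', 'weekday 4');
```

`weekday 2` advances to the next Tuesday; 2072-12-01 is a Thursday, so it moves forward to 2072-12-06.
Applying '+57 days' to 2072-12-06: counting 57 days forward gives 2073-02-01.
`weekday 4` advances to the next Thursday; 2073-02-01 is a Wednesday, so it moves forward to 2073-02-02.

2073-02-02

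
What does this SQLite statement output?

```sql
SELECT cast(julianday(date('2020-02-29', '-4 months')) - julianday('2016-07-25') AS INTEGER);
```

1191

Adding -4 months to 2020-02-29 gives 2019-10-29.
6 days remain in July 2016 after the 25th (31 − 25).
Full months from August 2016 through September 2019 contribute their day counts.
Then 29 days into October 2019.
Total: 6 + 31 + 30 + 31 + 30 + 31 + 31 + 28 + 31 + 30 + 31 + 30 + 31 + 31 + 30 + 31 + 30 + 31 + 31 + 28 + 31 + 30 + 31 + 30 + 31 + 31 + 30 + 31 + 30 + 31 + 31 + 28 + 31 + 30 + 31 + 30 + 31 + 31 + 30 + 29 = 1191.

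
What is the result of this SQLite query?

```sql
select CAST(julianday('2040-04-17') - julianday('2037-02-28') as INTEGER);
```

1144

0 days remain in February 2037 after the 28th (28 − 28).
Full months from March 2037 through March 2040 contribute their day counts.
Then 17 days into April 2040.
Total: 0 + 31 + 30 + 31 + 30 + 31 + 31 + 30 + 31 + 30 + 31 + 31 + 28 + 31 + 30 + 31 + 30 + 31 + 31 + 30 + 31 + 30 + 31 + 31 + 28 + 31 + 30 + 31 + 30 + 31 + 31 + 30 + 31 + 30 + 31 + 31 + 29 + 31 + 17 = 1144.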